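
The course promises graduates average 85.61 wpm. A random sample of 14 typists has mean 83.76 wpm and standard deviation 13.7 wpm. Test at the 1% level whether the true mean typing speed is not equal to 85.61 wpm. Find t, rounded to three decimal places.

H0: μ = 85.61; H1: μ ≠ 85.61 (one-sample t-test, two-sided).
t = (x̄ − μ₀)/(s/√n) = (83.76 − 85.61)/(13.7/√14) = -0.505
df = n − 1 = 13
Two-sided p-value ≈ 0.622
Since p ≈ 0.622 > α = 0.01, fail to reject H0; the data do not provide sufficient evidence against H0.

-0.505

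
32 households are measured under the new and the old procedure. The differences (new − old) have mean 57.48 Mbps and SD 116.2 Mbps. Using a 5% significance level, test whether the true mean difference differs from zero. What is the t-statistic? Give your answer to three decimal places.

H0: μ_d = 0; H1: μ_d ≠ 0 (paired t-test on the differences, two-sided).
t = d̄/(s_d/√n) = 57.48/(116.2/√32) = 2.798
df = n − 1 = 31
Two-sided p-value ≈ 0.0088
Since p ≈ 0.0088 < α = 0.05, reject H0; the evidence is statistically significant.

2.798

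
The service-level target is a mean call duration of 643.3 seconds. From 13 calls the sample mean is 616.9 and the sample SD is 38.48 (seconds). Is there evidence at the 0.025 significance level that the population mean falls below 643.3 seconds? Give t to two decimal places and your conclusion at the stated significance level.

t = -2.47; reject H0

H0: μ = 643.3; H1: μ < 643.3 (one-sample t-test, left-tailed).
t = (x̄ − μ₀)/(s/√n) = (616.9 − 643.3)/(38.48/√13) = -2.47
df = n − 1 = 12
p-value = P(T ≤ -2.47) ≈ 0.0146
Since p ≈ 0.0146 < α = 0.025, reject H0; the evidence is statistically significant.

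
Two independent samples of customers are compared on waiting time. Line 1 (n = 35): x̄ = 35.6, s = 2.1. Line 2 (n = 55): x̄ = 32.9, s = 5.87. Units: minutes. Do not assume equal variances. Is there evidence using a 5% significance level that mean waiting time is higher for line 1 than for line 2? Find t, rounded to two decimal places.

3.11

Let group 1 = line 1, group 2 = line 2. H0: μ_1 = μ_2; H1: μ_1 > μ_2 (Welch's two-sample t-test, right-tailed).
t = (x̄_1 − x̄_2)/√(s_1²/n_1 + s_2²/n_2) = (35.6 − 32.9)/√(2.1²/35 + 5.87²/55) = 3.11
Welch–Satterthwaite df ≈ 73.20
p-value = P(T ≥ 3.11) ≈ 0.001
Since p ≈ 0.001 < α = 0.05, reject H0; the evidence is statistically significant.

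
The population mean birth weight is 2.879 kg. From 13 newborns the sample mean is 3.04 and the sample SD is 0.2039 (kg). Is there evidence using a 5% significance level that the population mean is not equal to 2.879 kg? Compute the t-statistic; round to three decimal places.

H0: μ = 2.879; H1: μ ≠ 2.879 (one-sample t-test, two-sided).
t = (x̄ − μ₀)/(s/√n) = (3.04 − 2.879)/(0.2039/√13) = 2.847
df = n − 1 = 12
Two-sided p-value ≈ 0.015
Since p ≈ 0.015 < α = 0.05, reject H0; the data support H1.

2.847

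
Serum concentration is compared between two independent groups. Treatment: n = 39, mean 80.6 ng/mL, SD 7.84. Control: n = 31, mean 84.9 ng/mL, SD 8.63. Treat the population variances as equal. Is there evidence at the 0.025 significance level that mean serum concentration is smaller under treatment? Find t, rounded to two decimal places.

Let group 1 = treatment, group 2 = control. H0: μ_1 = μ_2; H1: μ_1 < μ_2 (two-sample pooled-variance t-test, left-tailed).
s_p² = [(39−1)·7.84² + (31−1)·8.63²]/(39+31−2) = 67.2059
t = (80.6 − 84.9)/√[67.2059·(1/39 + 1/31)] = -2.18
df = n₁ + n₂ − 2 = 68
p-value = P(T ≤ -2.18) ≈ 0.0164
Since p ≈ 0.0164 < α = 0.025, reject H0; the evidence is statistically significant.

-2.18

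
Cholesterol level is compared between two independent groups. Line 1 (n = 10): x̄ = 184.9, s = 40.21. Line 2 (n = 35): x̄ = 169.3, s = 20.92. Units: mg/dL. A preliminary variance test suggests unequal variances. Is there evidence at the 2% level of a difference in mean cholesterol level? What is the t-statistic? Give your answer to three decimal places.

Let group 1 = line 1, group 2 = line 2. H0: μ_1 = μ_2; H1: μ_1 ≠ μ_2 (Welch's two-sample t-test, two-sided).
t = (x̄_1 − x̄_2)/√(s_1²/n_1 + s_2²/n_2) = (184.9 − 169.3)/√(40.21²/10 + 20.92²/35) = 1.182
Welch–Satterthwaite df ≈ 10.43
Two-sided p-value ≈ 0.263
Since p ≈ 0.263 > α = 0.02, fail to reject H0; the evidence is not statistically significant.

1.182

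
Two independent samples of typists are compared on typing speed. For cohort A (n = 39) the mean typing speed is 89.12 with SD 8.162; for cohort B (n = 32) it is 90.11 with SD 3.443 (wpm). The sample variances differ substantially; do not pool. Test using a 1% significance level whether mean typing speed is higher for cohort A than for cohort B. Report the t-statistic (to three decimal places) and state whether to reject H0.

t = -0.687; fail to reject H0

Let group 1 = cohort A, group 2 = cohort B. H0: μ_1 = μ_2; H1: μ_1 > μ_2 (Welch's two-sample t-test, right-tailed).
t = (x̄_1 − x̄_2)/√(s_1²/n_1 + s_2²/n_2) = (89.12 − 90.11)/√(8.162²/39 + 3.443²/32) = -0.687
Welch–Satterthwaite df ≈ 53.20
p-value = P(T ≥ -0.687) ≈ 0.752
Since p ≈ 0.752 > α = 0.01, fail to reject H0; the evidence is not statistically significant.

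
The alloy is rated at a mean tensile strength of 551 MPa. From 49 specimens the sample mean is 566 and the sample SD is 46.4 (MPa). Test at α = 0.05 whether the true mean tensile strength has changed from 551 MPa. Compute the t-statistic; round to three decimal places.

2.263

H0: μ = 551; H1: μ ≠ 551 (one-sample t-test, two-sided).
t = (x̄ − μ₀)/(s/√n) = (566 − 551)/(46.4/√49) = 2.263
df = n − 1 = 48
Two-sided p-value ≈ 0.028
Since p ≈ 0.028 < α = 0.05, reject H0; the data support H1.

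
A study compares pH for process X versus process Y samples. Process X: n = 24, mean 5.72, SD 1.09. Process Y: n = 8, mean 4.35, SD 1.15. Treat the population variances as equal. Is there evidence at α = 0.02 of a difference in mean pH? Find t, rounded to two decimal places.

Let group 1 = process X, group 2 = process Y. H0: μ_1 = μ_2; H1: μ_1 ≠ μ_2 (two-sample pooled-variance t-test, two-sided).
s_p² = [(24−1)·1.09² + (8−1)·1.15²]/(24+8−2) = 1.21946
t = (5.72 − 4.35)/√[1.21946·(1/24 + 1/8)] = 3.04
df = n₁ + n₂ − 2 = 30
Two-sided p-value ≈ 0.005
Since p ≈ 0.005 < α = 0.02, reject H0; the evidence is statistically significant.

3.04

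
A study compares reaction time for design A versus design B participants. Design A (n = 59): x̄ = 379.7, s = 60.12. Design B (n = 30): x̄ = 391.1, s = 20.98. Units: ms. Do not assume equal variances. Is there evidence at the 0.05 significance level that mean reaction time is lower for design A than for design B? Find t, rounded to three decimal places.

Let group 1 = design A, group 2 = design B. H0: μ_1 = μ_2; H1: μ_1 < μ_2 (Welch's two-sample t-test, left-tailed).
t = (x̄_1 − x̄_2)/√(s_1²/n_1 + s_2²/n_2) = (379.7 − 391.1)/√(60.12²/59 + 20.98²/30) = -1.308
Welch–Satterthwaite df ≈ 79.94
p-value = P(T ≤ -1.308) ≈ 0.097
Since p ≈ 0.097 > α = 0.05, fail to reject H0; the evidence is not statistically significant.

-1.308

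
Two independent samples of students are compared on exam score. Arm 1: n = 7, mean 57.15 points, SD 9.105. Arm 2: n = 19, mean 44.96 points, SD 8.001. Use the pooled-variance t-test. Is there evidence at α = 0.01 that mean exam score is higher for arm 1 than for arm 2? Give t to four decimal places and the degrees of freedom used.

t = 3.3254, df = 24

Let group 1 = arm 1, group 2 = arm 2. H0: μ_1 = μ_2; H1: μ_1 > μ_2 (two-sample pooled-variance t-test, right-tailed).
s_p² = [(7−1)·9.105² + (19−1)·8.001²]/(7+19−2) = 68.7373
t = (57.15 − 44.96)/√[68.7373·(1/7 + 1/19)] = 3.3254
df = n₁ + n₂ − 2 = 24
p-value = P(T ≥ 3.3254) ≈ 0.0014
Since p ≈ 0.0014 < α = 0.01, reject H0; the evidence is statistically significant.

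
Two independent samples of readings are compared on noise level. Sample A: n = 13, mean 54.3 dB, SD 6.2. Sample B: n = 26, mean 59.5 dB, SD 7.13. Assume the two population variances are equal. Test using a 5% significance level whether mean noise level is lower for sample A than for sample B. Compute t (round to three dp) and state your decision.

t = -2.237; reject H0

Let group 1 = sample A, group 2 = sample B. H0: μ_1 = μ_2; H1: μ_1 < μ_2 (two-sample pooled-variance t-test, left-tailed).
s_p² = [(13−1)·6.2² + (26−1)·7.13²]/(13+26−2) = 46.8163
t = (54.3 − 59.5)/√[46.8163·(1/13 + 1/26)] = -2.237
df = n₁ + n₂ − 2 = 37
p-value = P(T ≤ -2.237) ≈ 0.0157
Since p ≈ 0.0157 < α = 0.05, reject H0; the evidence is statistically significant.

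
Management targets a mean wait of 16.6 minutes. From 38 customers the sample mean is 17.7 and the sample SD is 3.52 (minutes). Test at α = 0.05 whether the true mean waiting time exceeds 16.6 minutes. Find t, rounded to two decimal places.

1.93

H0: μ = 16.6; H1: μ > 16.6 (one-sample t-test, right-tailed).
t = (x̄ − μ₀)/(s/√n) = (17.7 − 16.6)/(3.52/√38) = 1.93
df = n − 1 = 37
p-value = P(T ≥ 1.93) ≈ 0.031
Since p ≈ 0.031 < α = 0.05, reject H0; the data support H1.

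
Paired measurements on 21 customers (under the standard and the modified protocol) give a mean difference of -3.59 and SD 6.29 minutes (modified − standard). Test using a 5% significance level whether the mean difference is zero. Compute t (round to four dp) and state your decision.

t = -2.6155; reject H0

H0: μ_d = 0; H1: μ_d ≠ 0 (paired t-test on the differences, two-sided).
t = d̄/(s_d/√n) = -3.59/(6.29/√21) = -2.6155
df = n − 1 = 20
Two-sided p-value ≈ 0.017
Since p ≈ 0.017 < α = 0.05, reject H0; the evidence is statistically significant.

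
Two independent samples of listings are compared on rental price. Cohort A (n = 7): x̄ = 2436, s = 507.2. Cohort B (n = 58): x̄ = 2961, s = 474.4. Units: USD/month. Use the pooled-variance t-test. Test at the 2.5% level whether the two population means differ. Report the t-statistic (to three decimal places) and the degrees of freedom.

Let group 1 = cohort A, group 2 = cohort B. H0: μ_1 = μ_2; H1: μ_1 ≠ μ_2 (two-sample pooled-variance t-test, two-sided).
s_p² = [(7−1)·507.2² + (58−1)·474.4²]/(7+58−2) = 228122
t = (2436 − 2961)/√[228122·(1/7 + 1/58)] = -2.747
df = n₁ + n₂ − 2 = 63
Two-sided p-value ≈ 0.008
Since p ≈ 0.008 < α = 0.025, reject H0; the data support H1.

t = -2.747, df = 63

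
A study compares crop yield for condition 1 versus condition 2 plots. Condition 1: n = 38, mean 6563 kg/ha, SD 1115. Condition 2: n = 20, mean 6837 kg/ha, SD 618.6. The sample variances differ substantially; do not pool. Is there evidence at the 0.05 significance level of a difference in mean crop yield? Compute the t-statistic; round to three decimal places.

-1.203

Let group 1 = condition 1, group 2 = condition 2. H0: μ_1 = μ_2; H1: μ_1 ≠ μ_2 (Welch's two-sample t-test, two-sided).
t = (x̄_1 − x̄_2)/√(s_1²/n_1 + s_2²/n_2) = (6563 − 6837)/√(1115²/38 + 618.6²/20) = -1.203
Welch–Satterthwaite df ≈ 55.78
Two-sided p-value ≈ 0.234
Since p ≈ 0.234 > α = 0.05, fail to reject H0; the data do not provide sufficient evidence against H0.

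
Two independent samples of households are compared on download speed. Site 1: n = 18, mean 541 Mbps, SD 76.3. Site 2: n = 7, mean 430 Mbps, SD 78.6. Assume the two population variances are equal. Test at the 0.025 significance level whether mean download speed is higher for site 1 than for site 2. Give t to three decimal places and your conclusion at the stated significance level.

Let group 1 = site 1, group 2 = site 2. H0: μ_1 = μ_2; H1: μ_1 > μ_2 (two-sample pooled-variance t-test, right-tailed).
s_p² = [(18−1)·76.3² + (7−1)·78.6²]/(18+7−2) = 5914.63
t = (541 − 430)/√[5914.63·(1/18 + 1/7)] = 3.240
df = n₁ + n₂ − 2 = 23
p-value = P(T ≥ 3.240) ≈ 0.002
Since p ≈ 0.002 < α = 0.025, reject H0; the evidence is statistically significant.

t = 3.240; reject H0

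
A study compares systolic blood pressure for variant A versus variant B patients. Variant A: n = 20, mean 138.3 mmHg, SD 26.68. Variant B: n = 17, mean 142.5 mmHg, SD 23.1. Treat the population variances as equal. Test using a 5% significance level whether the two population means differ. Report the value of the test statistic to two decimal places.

-0.51

Let group 1 = variant A, group 2 = variant B. H0: μ_1 = μ_2; H1: μ_1 ≠ μ_2 (two-sample pooled-variance t-test, two-sided).
s_p² = [(20−1)·26.68² + (17−1)·23.1²]/(20+17−2) = 630.354
t = (138.3 − 142.5)/√[630.354·(1/20 + 1/17)] = -0.51
df = n₁ + n₂ − 2 = 35
Two-sided p-value ≈ 0.615
Since p ≈ 0.615 > α = 0.05, fail to reject H0; the data do not provide sufficient evidence against H0.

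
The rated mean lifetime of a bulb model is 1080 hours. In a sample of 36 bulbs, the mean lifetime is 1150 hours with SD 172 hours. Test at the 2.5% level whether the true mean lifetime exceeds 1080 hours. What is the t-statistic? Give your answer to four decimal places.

2.4419

H0: μ = 1080; H1: μ > 1080 (one-sample t-test, right-tailed).
t = (x̄ − μ₀)/(s/√n) = (1150 − 1080)/(172/√36) = 2.4419
df = n − 1 = 35
p-value = P(T ≥ 2.4419) ≈ 0.0099
Since p ≈ 0.0099 < α = 0.025, reject H0; the data support H1.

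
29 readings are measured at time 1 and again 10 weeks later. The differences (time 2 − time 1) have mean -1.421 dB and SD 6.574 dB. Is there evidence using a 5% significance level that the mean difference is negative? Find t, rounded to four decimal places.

-1.1640

H0: μ_d = 0; H1: μ_d < 0 (paired t-test on the differences, left-tailed).
t = d̄/(s_d/√n) = -1.421/(6.574/√29) = -1.1640
df = n − 1 = 28
p-value = P(T ≤ -1.1640) ≈ 0.127
Since p ≈ 0.127 > α = 0.05, fail to reject H0; the data do not provide sufficient evidence against H0.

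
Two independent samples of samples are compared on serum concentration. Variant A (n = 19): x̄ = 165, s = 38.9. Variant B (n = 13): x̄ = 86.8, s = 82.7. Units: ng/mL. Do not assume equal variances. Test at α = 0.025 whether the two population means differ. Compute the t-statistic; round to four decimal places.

3.1773

Let group 1 = variant A, group 2 = variant B. H0: μ_1 = μ_2; H1: μ_1 ≠ μ_2 (Welch's two-sample t-test, two-sided).
t = (x̄_1 − x̄_2)/√(s_1²/n_1 + s_2²/n_2) = (165 − 86.8)/√(38.9²/19 + 82.7²/13) = 3.1773
Welch–Satterthwaite df ≈ 15.67
Two-sided p-value ≈ 0.0060
Since p ≈ 0.0060 < α = 0.025, reject H0; the evidence is statistically significant.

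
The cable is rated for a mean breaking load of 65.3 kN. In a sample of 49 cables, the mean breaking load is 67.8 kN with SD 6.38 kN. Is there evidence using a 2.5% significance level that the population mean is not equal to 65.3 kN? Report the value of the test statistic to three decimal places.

H0: μ = 65.3; H1: μ ≠ 65.3 (one-sample t-test, two-sided).
t = (x̄ − μ₀)/(s/√n) = (67.8 − 65.3)/(6.38/√49) = 2.743
df = n − 1 = 48
Two-sided p-value ≈ 0.0085
Since p ≈ 0.0085 < α = 0.025, reject H0; the data support H1.

2.743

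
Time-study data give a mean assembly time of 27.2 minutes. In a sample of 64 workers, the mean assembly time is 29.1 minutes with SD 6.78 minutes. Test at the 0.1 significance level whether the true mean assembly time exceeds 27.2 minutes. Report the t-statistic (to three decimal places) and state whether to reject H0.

H0: μ = 27.2; H1: μ > 27.2 (one-sample t-test, right-tailed).
t = (x̄ − μ₀)/(s/√n) = (29.1 − 27.2)/(6.78/√64) = 2.242
df = n − 1 = 63
p-value = P(T ≥ 2.242) ≈ 0.014
Since p ≈ 0.014 < α = 0.1, reject H0; the data support H1.

t = 2.242; reject H0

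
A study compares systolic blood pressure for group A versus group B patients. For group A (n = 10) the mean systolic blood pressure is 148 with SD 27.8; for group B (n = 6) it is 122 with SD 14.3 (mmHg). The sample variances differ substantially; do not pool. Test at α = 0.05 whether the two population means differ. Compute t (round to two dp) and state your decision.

t = 2.46; reject H0

Let group 1 = group A, group 2 = group B. H0: μ_1 = μ_2; H1: μ_1 ≠ μ_2 (Welch's two-sample t-test, two-sided).
t = (x̄_1 − x̄_2)/√(s_1²/n_1 + s_2²/n_2) = (148 − 122)/√(27.8²/10 + 14.3²/6) = 2.46
Welch–Satterthwaite df ≈ 13.84
Two-sided p-value ≈ 0.0275
Since p ≈ 0.0275 < α = 0.05, reject H0; the evidence is statistically significant.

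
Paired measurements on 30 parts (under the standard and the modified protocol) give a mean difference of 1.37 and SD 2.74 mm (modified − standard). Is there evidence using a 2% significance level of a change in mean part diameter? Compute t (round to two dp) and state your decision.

H0: μ_d = 0; H1: μ_d ≠ 0 (paired t-test on the differences, two-sided).
t = d̄/(s_d/√n) = 1.37/(2.74/√30) = 2.74
df = n − 1 = 29
Two-sided p-value ≈ 0.010
Since p ≈ 0.010 < α = 0.02, reject H0; the data support H1.

t = 2.74; reject H0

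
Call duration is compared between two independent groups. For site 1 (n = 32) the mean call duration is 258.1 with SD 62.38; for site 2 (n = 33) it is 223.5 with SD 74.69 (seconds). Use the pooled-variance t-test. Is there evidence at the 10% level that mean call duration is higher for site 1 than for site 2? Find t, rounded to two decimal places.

Let group 1 = site 1, group 2 = site 2. H0: μ_1 = μ_2; H1: μ_1 > μ_2 (two-sample pooled-variance t-test, right-tailed).
s_p² = [(32−1)·62.38² + (33−1)·74.69²]/(32+33−2) = 4748.32
t = (258.1 − 223.5)/√[4748.32·(1/32 + 1/33)] = 2.02
df = n₁ + n₂ − 2 = 63
p-value = P(T ≥ 2.02) ≈ 0.0236
Since p ≈ 0.0236 < α = 0.1, reject H0; the evidence is statistically significant.

2.02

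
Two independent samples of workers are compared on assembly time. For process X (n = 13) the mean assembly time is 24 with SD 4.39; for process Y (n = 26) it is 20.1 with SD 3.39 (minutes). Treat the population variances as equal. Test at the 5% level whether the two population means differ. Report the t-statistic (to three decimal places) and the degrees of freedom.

t = 3.067, df = 37

Let group 1 = process X, group 2 = process Y. H0: μ_1 = μ_2; H1: μ_1 ≠ μ_2 (two-sample pooled-variance t-test, two-sided).
s_p² = [(13−1)·4.39² + (26−1)·3.39²]/(13+26−2) = 14.0153
t = (24 − 20.1)/√[14.0153·(1/13 + 1/26)] = 3.067
df = n₁ + n₂ − 2 = 37
Two-sided p-value ≈ 0.004
Since p ≈ 0.004 < α = 0.05, reject H0; the data support H1.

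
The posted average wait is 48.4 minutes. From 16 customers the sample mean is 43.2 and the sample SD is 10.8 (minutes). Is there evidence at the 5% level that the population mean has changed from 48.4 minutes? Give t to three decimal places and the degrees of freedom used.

t = -1.926, df = 15

H0: μ = 48.4; H1: μ ≠ 48.4 (one-sample t-test, two-sided).
t = (x̄ − μ₀)/(s/√n) = (43.2 − 48.4)/(10.8/√16) = -1.926
df = n − 1 = 15
Two-sided p-value ≈ 0.073
Since p ≈ 0.073 > α = 0.05, fail to reject H0; the evidence is not statistically significant.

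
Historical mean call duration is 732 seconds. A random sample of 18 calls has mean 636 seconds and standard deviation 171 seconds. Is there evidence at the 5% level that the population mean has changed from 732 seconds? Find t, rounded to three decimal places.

-2.382

H0: μ = 732; H1: μ ≠ 732 (one-sample t-test, two-sided).
t = (x̄ − μ₀)/(s/√n) = (636 − 732)/(171/√18) = -2.382
df = n − 1 = 17
Two-sided p-value ≈ 0.0292
Since p ≈ 0.0292 < α = 0.05, reject H0; the data support H1.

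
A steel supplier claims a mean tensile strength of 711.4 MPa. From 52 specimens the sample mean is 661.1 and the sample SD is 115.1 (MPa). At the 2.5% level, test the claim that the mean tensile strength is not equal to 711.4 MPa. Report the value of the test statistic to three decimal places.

H0: μ = 711.4; H1: μ ≠ 711.4 (one-sample t-test, two-sided).
t = (x̄ − μ₀)/(s/√n) = (661.1 − 711.4)/(115.1/√52) = -3.151
df = n − 1 = 51
Two-sided p-value ≈ 0.003
Since p ≈ 0.003 < α = 0.025, reject H0; the evidence is statistically significant.

-3.151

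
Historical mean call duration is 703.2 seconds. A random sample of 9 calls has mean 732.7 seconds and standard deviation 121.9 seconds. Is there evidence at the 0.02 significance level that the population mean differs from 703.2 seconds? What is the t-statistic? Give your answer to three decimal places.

0.726

H0: μ = 703.2; H1: μ ≠ 703.2 (one-sample t-test, two-sided).
t = (x̄ − μ₀)/(s/√n) = (732.7 − 703.2)/(121.9/√9) = 0.726
df = n − 1 = 8
Two-sided p-value ≈ 0.4885
Since p ≈ 0.4885 > α = 0.02, fail to reject H0; the data do not provide sufficient evidence against H0.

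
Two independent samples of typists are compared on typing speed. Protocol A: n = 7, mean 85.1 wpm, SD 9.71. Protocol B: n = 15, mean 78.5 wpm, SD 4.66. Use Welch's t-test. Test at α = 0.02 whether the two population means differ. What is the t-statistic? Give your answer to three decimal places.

1.709

Let group 1 = protocol A, group 2 = protocol B. H0: μ_1 = μ_2; H1: μ_1 ≠ μ_2 (Welch's two-sample t-test, two-sided).
t = (x̄_1 − x̄_2)/√(s_1²/n_1 + s_2²/n_2) = (85.1 − 78.5)/√(9.71²/7 + 4.66²/15) = 1.709
Welch–Satterthwaite df ≈ 7.32
Two-sided p-value ≈ 0.1293
Since p ≈ 0.1293 > α = 0.02, fail to reject H0; the evidence is not statistically significant.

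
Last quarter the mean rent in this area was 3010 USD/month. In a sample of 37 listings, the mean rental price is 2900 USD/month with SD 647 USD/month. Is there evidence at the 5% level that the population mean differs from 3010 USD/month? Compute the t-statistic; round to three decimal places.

H0: μ = 3010; H1: μ ≠ 3010 (one-sample t-test, two-sided).
t = (x̄ − μ₀)/(s/√n) = (2900 − 3010)/(647/√37) = -1.034
df = n − 1 = 36
Two-sided p-value ≈ 0.308
Since p ≈ 0.308 > α = 0.05, fail to reject H0; the data do not provide sufficient evidence against H0.

-1.034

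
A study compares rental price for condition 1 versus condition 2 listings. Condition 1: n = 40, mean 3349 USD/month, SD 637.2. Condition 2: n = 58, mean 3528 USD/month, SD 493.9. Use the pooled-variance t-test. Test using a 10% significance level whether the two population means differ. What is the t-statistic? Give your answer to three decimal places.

-1.565

Let group 1 = condition 1, group 2 = condition 2. H0: μ_1 = μ_2; H1: μ_1 ≠ μ_2 (two-sample pooled-variance t-test, two-sided).
s_p² = [(40−1)·637.2² + (58−1)·493.9²]/(40+58−2) = 309785
t = (3349 − 3528)/√[309785·(1/40 + 1/58)] = -1.565
df = n₁ + n₂ − 2 = 96
Two-sided p-value ≈ 0.1209
Since p ≈ 0.1209 > α = 0.1, fail to reject H0; the data do not provide sufficient evidence against H0.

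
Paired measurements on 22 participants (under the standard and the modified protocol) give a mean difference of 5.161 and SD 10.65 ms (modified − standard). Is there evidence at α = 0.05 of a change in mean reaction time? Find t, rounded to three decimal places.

H0: μ_d = 0; H1: μ_d ≠ 0 (paired t-test on the differences, two-sided).
t = d̄/(s_d/√n) = 5.161/(10.65/√22) = 2.273
df = n − 1 = 21
Two-sided p-value ≈ 0.0336
Since p ≈ 0.0336 < α = 0.05, reject H0; the data support H1.

2.273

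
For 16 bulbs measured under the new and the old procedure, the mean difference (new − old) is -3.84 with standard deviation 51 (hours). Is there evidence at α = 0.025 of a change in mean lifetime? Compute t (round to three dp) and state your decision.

H0: μ_d = 0; H1: μ_d ≠ 0 (paired t-test on the differences, two-sided).
t = d̄/(s_d/√n) = -3.84/(51/√16) = -0.301
df = n − 1 = 15
Two-sided p-value ≈ 0.767
Since p ≈ 0.767 > α = 0.025, fail to reject H0; the data do not provide sufficient evidence against H0.

t = -0.301; fail to reject H0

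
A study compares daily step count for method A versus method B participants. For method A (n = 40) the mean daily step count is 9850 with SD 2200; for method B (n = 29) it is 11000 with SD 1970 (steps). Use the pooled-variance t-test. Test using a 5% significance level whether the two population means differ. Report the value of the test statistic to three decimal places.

-2.238

Let group 1 = method A, group 2 = method B. H0: μ_1 = μ_2; H1: μ_1 ≠ μ_2 (two-sample pooled-variance t-test, two-sided).
s_p² = [(40−1)·2200² + (29−1)·1970²]/(40+29−2) = 4439180
t = (9850 − 11000)/√[4439180·(1/40 + 1/29)] = -2.238
df = n₁ + n₂ − 2 = 67
Two-sided p-value ≈ 0.0286
Since p ≈ 0.0286 < α = 0.05, reject H0; the data support H1.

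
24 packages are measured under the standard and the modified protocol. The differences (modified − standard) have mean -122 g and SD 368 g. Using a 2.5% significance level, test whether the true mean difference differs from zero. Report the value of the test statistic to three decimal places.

-1.624

H0: μ_d = 0; H1: μ_d ≠ 0 (paired t-test on the differences, two-sided).
t = d̄/(s_d/√n) = -122/(368/√24) = -1.624
df = n − 1 = 23
Two-sided p-value ≈ 0.1180
Since p ≈ 0.1180 > α = 0.025, fail to reject H0; the evidence is not statistically significant.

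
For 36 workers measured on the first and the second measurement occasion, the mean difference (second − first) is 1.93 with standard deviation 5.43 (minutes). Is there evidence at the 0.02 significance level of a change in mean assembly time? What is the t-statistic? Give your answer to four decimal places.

H0: μ_d = 0; H1: μ_d ≠ 0 (paired t-test on the differences, two-sided).
t = d̄/(s_d/√n) = 1.93/(5.43/√36) = 2.1326
df = n − 1 = 35
Two-sided p-value ≈ 0.040
Since p ≈ 0.040 > α = 0.02, fail to reject H0; the evidence is not statistically significant.

2.1326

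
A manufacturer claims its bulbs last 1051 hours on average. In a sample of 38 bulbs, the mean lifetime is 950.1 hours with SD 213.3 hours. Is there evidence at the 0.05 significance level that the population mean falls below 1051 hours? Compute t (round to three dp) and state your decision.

t = -2.916; reject H0

H0: μ = 1051; H1: μ < 1051 (one-sample t-test, left-tailed).
t = (x̄ − μ₀)/(s/√n) = (950.1 − 1051)/(213.3/√38) = -2.916
df = n − 1 = 37
p-value = P(T ≤ -2.916) ≈ 0.0030
Since p ≈ 0.0030 < α = 0.05, reject H0; the evidence is statistically significant.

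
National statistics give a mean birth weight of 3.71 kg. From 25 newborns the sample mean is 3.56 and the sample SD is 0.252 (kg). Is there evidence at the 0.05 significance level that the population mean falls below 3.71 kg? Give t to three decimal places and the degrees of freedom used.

t = -2.976, df = 24

H0: μ = 3.71; H1: μ < 3.71 (one-sample t-test, left-tailed).
t = (x̄ − μ₀)/(s/√n) = (3.56 − 3.71)/(0.252/√25) = -2.976
df = n − 1 = 24
p-value = P(T ≤ -2.976) ≈ 0.003
Since p ≈ 0.003 < α = 0.05, reject H0; the evidence is statistically significant.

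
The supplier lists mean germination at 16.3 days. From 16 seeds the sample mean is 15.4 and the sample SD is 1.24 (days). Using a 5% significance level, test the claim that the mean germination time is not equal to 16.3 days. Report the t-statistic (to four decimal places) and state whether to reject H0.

t = -2.9032; reject H0

H0: μ = 16.3; H1: μ ≠ 16.3 (one-sample t-test, two-sided).
t = (x̄ − μ₀)/(s/√n) = (15.4 − 16.3)/(1.24/√16) = -2.9032
df = n − 1 = 15
Two-sided p-value ≈ 0.011
Since p ≈ 0.011 < α = 0.05, reject H0; the evidence is statistically significant.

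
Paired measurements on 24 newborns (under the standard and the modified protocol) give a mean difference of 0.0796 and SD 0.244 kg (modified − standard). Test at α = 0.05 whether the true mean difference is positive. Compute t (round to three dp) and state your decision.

t = 1.598; fail to reject H0

H0: μ_d = 0; H1: μ_d > 0 (paired t-test on the differences, right-tailed).
t = d̄/(s_d/√n) = 0.0796/(0.244/√24) = 1.598
df = n − 1 = 23
p-value = P(T ≥ 1.598) ≈ 0.0618
Since p ≈ 0.0618 > α = 0.05, fail to reject H0; the data do not provide sufficient evidence against H0.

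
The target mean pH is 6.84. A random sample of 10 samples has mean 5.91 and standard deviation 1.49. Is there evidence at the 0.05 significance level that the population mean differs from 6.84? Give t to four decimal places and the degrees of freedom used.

H0: μ = 6.84; H1: μ ≠ 6.84 (one-sample t-test, two-sided).
t = (x̄ − μ₀)/(s/√n) = (5.91 − 6.84)/(1.49/√10) = -1.9738
df = n − 1 = 9
Two-sided p-value ≈ 0.080
Since p ≈ 0.080 > α = 0.05, fail to reject H0; the evidence is not statistically significant.

t = -1.9738, df = 9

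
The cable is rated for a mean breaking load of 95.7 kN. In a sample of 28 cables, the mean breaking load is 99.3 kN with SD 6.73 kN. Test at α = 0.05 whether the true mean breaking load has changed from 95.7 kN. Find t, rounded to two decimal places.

H0: μ = 95.7; H1: μ ≠ 95.7 (one-sample t-test, two-sided).
t = (x̄ − μ₀)/(s/√n) = (99.3 − 95.7)/(6.73/√28) = 2.83
df = n − 1 = 27
Two-sided p-value ≈ 0.009
Since p ≈ 0.009 < α = 0.05, reject H0; the data support H1.

2.83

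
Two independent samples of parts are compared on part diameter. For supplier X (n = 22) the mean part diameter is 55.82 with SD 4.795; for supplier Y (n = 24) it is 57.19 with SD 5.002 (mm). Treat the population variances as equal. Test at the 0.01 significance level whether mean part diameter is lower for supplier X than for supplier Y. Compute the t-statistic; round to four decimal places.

-0.9464

Let group 1 = supplier X, group 2 = supplier Y. H0: μ_1 = μ_2; H1: μ_1 < μ_2 (two-sample pooled-variance t-test, left-tailed).
s_p² = [(22−1)·4.795² + (24−1)·5.002²]/(22+24−2) = 24.0521
t = (55.82 − 57.19)/√[24.0521·(1/22 + 1/24)] = -0.9464
df = n₁ + n₂ − 2 = 44
p-value = P(T ≤ -0.9464) ≈ 0.175
Since p ≈ 0.175 > α = 0.01, fail to reject H0; the evidence is not statistically significant.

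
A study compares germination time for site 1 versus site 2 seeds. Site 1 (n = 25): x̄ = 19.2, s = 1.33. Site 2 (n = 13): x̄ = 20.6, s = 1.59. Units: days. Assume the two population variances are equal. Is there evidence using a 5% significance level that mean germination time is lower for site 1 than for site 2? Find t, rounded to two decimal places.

Let group 1 = site 1, group 2 = site 2. H0: μ_1 = μ_2; H1: μ_1 < μ_2 (two-sample pooled-variance t-test, left-tailed).
s_p² = [(25−1)·1.33² + (13−1)·1.59²]/(25+13−2) = 2.02197
t = (19.2 − 20.6)/√[2.02197·(1/25 + 1/13)] = -2.88
df = n₁ + n₂ − 2 = 36
p-value = P(T ≤ -2.88) ≈ 0.003
Since p ≈ 0.003 < α = 0.05, reject H0; the data support H1.

-2.88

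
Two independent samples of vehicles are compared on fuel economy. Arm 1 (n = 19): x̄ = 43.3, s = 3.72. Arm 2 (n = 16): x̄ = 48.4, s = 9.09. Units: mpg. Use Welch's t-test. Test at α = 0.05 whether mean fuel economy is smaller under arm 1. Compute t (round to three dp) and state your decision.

Let group 1 = arm 1, group 2 = arm 2. H0: μ_1 = μ_2; H1: μ_1 < μ_2 (Welch's two-sample t-test, left-tailed).
t = (x̄_1 − x̄_2)/√(s_1²/n_1 + s_2²/n_2) = (43.3 − 48.4)/√(3.72²/19 + 9.09²/16) = -2.101
Welch–Satterthwaite df ≈ 19.21
p-value = P(T ≤ -2.101) ≈ 0.025
Since p ≈ 0.025 < α = 0.05, reject H0; the data support H1.

t = -2.101; reject H0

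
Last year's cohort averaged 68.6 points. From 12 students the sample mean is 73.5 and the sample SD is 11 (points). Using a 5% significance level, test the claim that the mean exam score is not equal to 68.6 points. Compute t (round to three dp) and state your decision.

t = 1.543; fail to reject H0

H0: μ = 68.6; H1: μ ≠ 68.6 (one-sample t-test, two-sided).
t = (x̄ − μ₀)/(s/√n) = (73.5 − 68.6)/(11/√12) = 1.543
df = n − 1 = 11
Two-sided p-value ≈ 0.1511
Since p ≈ 0.1511 > α = 0.05, fail to reject H0; the evidence is not statistically significant.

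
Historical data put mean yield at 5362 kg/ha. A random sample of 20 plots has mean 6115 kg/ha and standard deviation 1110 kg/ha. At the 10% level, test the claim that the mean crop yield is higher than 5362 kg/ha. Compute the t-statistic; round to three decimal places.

H0: μ = 5362; H1: μ > 5362 (one-sample t-test, right-tailed).
t = (x̄ − μ₀)/(s/√n) = (6115 − 5362)/(1110/√20) = 3.034
df = n − 1 = 19
p-value = P(T ≥ 3.034) ≈ 0.0034
Since p ≈ 0.0034 < α = 0.1, reject H0; the evidence is statistically significant.

3.034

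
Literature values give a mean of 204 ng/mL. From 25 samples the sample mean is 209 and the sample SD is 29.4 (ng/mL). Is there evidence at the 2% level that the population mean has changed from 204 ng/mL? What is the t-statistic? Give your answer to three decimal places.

0.850

H0: μ = 204; H1: μ ≠ 204 (one-sample t-test, two-sided).
t = (x̄ − μ₀)/(s/√n) = (209 − 204)/(29.4/√25) = 0.850
df = n − 1 = 24
Two-sided p-value ≈ 0.404
Since p ≈ 0.404 > α = 0.02, fail to reject H0; the evidence is not statistically significant.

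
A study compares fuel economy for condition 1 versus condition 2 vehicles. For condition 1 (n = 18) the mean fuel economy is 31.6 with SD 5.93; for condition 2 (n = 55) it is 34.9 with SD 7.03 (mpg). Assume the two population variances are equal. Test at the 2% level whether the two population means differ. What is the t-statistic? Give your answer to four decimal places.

Let group 1 = condition 1, group 2 = condition 2. H0: μ_1 = μ_2; H1: μ_1 ≠ μ_2 (two-sample pooled-variance t-test, two-sided).
s_p² = [(18−1)·5.93² + (55−1)·7.03²]/(18+55−2) = 46.0075
t = (31.6 − 34.9)/√[46.0075·(1/18 + 1/55)] = -1.7917
df = n₁ + n₂ − 2 = 71
Two-sided p-value ≈ 0.0774
Since p ≈ 0.0774 > α = 0.02, fail to reject H0; the data do not provide sufficient evidence against H0.

-1.7917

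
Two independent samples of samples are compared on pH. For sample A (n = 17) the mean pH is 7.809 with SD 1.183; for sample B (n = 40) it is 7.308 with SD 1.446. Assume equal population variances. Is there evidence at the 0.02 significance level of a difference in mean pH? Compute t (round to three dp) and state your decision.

Let group 1 = sample A, group 2 = sample B. H0: μ_1 = μ_2; H1: μ_1 ≠ μ_2 (two-sample pooled-variance t-test, two-sided).
s_p² = [(17−1)·1.183² + (40−1)·1.446²]/(17+40−2) = 1.88977
t = (7.809 − 7.308)/√[1.88977·(1/17 + 1/40)] = 1.259
df = n₁ + n₂ − 2 = 55
Two-sided p-value ≈ 0.2134
Since p ≈ 0.2134 > α = 0.02, fail to reject H0; the data do not provide sufficient evidence against H0.

t = 1.259; fail to reject H0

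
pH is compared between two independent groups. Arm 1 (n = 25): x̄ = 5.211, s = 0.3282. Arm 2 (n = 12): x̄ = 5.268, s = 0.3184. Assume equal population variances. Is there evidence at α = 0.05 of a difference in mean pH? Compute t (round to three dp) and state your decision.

t = -0.499; fail to reject H0

Let group 1 = arm 1, group 2 = arm 2. H0: μ_1 = μ_2; H1: μ_1 ≠ μ_2 (two-sample pooled-variance t-test, two-sided).
s_p² = [(25−1)·0.3282² + (12−1)·0.3184²]/(25+12−2) = 0.105724
t = (5.211 − 5.268)/√[0.105724·(1/25 + 1/12)] = -0.499
df = n₁ + n₂ − 2 = 35
Two-sided p-value ≈ 0.621
Since p ≈ 0.621 > α = 0.05, fail to reject H0; the evidence is not statistically significant.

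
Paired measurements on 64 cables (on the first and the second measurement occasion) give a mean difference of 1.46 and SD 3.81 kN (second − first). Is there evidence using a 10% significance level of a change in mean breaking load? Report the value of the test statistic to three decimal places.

H0: μ_d = 0; H1: μ_d ≠ 0 (paired t-test on the differences, two-sided).
t = d̄/(s_d/√n) = 1.46/(3.81/√64) = 3.066
df = n − 1 = 63
Two-sided p-value ≈ 0.003
Since p ≈ 0.003 < α = 0.1, reject H0; the data support H1.

3.066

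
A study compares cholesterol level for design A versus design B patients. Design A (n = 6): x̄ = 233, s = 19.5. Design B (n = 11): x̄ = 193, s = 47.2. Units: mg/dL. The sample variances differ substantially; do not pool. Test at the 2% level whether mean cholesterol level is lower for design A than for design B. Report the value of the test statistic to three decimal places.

Let group 1 = design A, group 2 = design B. H0: μ_1 = μ_2; H1: μ_1 < μ_2 (Welch's two-sample t-test, left-tailed).
t = (x̄_1 − x̄_2)/√(s_1²/n_1 + s_2²/n_2) = (233 − 193)/√(19.5²/6 + 47.2²/11) = 2.453
Welch–Satterthwaite df ≈ 14.41
p-value = P(T ≤ 2.453) ≈ 0.986
Since p ≈ 0.986 > α = 0.02, fail to reject H0; the data do not provide sufficient evidence against H0.

2.453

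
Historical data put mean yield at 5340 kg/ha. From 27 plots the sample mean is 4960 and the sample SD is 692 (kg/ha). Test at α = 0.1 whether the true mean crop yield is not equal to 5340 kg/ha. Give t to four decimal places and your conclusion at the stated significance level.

H0: μ = 5340; H1: μ ≠ 5340 (one-sample t-test, two-sided).
t = (x̄ − μ₀)/(s/√n) = (4960 − 5340)/(692/√27) = -2.8534
df = n − 1 = 26
Two-sided p-value ≈ 0.008
Since p ≈ 0.008 < α = 0.1, reject H0; the data support H1.

t = -2.8534; reject H0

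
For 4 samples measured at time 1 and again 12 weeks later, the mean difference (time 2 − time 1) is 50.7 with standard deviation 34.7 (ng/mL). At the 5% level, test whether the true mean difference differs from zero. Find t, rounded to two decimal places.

H0: μ_d = 0; H1: μ_d ≠ 0 (paired t-test on the differences, two-sided).
t = d̄/(s_d/√n) = 50.7/(34.7/√4) = 2.92
df = n − 1 = 3
Two-sided p-value ≈ 0.0614
Since p ≈ 0.0614 > α = 0.05, fail to reject H0; the evidence is not statistically significant.

2.92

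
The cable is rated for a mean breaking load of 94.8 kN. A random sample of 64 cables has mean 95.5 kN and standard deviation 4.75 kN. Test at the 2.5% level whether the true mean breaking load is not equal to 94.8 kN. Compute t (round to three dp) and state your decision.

H0: μ = 94.8; H1: μ ≠ 94.8 (one-sample t-test, two-sided).
t = (x̄ − μ₀)/(s/√n) = (95.5 − 94.8)/(4.75/√64) = 1.179
df = n − 1 = 63
Two-sided p-value ≈ 0.2429
Since p ≈ 0.2429 > α = 0.025, fail to reject H0; the evidence is not statistically significant.

t = 1.179; fail to reject H0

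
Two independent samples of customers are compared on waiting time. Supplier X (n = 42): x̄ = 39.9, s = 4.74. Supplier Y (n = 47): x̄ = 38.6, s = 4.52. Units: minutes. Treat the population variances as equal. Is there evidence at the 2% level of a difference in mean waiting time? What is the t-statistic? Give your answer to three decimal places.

Let group 1 = supplier X, group 2 = supplier Y. H0: μ_1 = μ_2; H1: μ_1 ≠ μ_2 (two-sample pooled-variance t-test, two-sided).
s_p² = [(42−1)·4.74² + (47−1)·4.52²]/(42+47−2) = 21.3905
t = (39.9 − 38.6)/√[21.3905·(1/42 + 1/47)] = 1.324
df = n₁ + n₂ − 2 = 87
Two-sided p-value ≈ 0.189
Since p ≈ 0.189 > α = 0.02, fail to reject H0; the data do not provide sufficient evidence against H0.

1.324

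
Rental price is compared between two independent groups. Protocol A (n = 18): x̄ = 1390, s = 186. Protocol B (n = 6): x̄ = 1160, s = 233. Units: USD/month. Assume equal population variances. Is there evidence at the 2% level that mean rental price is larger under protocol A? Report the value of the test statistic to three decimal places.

Let group 1 = protocol A, group 2 = protocol B. H0: μ_1 = μ_2; H1: μ_1 > μ_2 (two-sample pooled-variance t-test, right-tailed).
s_p² = [(18−1)·186² + (6−1)·233²]/(18+6−2) = 39071.7
t = (1390 − 1160)/√[39071.7·(1/18 + 1/6)] = 2.468
df = n₁ + n₂ − 2 = 22
p-value = P(T ≥ 2.468) ≈ 0.011
Since p ≈ 0.011 < α = 0.02, reject H0; the data support H1.

2.468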